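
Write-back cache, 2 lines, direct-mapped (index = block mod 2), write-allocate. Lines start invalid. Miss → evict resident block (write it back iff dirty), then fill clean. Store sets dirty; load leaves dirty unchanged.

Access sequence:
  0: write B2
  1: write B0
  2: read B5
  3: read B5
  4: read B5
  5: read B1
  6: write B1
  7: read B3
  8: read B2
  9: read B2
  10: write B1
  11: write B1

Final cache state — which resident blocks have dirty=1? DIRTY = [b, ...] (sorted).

0: W B2 -> L0 miss  d=D]
1: W B0 -> L0 miss wb->B2  d=D]
2: R B5 -> L1 miss  d=-]
3: R B5 -> L1 hit  d=-]
4: R B5 -> L1 hit  d=-]
5: R B1 -> L1 miss  d=-]
6: W B1 -> L1 hit  d=D]
7: R B3 -> L1 miss wb->B1  d=-]
8: R B2 -> L0 miss wb->B0  d=-]
9: R B2 -> L0 hit  d=-]
10: W B1 -> L1 miss  d=D]
11: W B1 -> L1 hit  d=D]

DIRTY = [1]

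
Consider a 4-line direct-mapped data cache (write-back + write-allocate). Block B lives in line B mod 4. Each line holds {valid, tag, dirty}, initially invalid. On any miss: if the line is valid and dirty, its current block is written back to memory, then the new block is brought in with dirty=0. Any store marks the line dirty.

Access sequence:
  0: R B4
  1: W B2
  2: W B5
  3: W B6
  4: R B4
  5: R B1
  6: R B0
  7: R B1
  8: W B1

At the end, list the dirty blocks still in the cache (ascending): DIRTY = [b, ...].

0: R B4 -> L0 miss  d=-]
1: W B2 -> L2 miss  d=D]
2: W B5 -> L1 miss  d=D]
3: W B6 -> L2 miss wb->B2  d=D]
4: R B4 -> L0 hit  d=-]
5: R B1 -> L1 miss wb->B5  d=-]
6: R B0 -> L0 miss  d=-]
7: R B1 -> L1 hit  d=-]
8: W B1 -> L1 hit  d=D]

DIRTY = [1, 6]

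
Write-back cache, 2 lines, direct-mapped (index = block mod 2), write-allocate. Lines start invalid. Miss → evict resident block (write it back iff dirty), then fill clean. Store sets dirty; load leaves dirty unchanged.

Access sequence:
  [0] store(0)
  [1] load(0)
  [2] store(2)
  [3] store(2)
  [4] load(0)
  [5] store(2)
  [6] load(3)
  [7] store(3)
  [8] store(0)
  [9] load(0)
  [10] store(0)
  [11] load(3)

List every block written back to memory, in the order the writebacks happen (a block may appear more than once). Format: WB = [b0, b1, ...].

WB = [0, 2, 2]

  0 | W B0 → L0 miss [D]
  1 | R B0 → L0 hit [D]
  2 | W B2 → L0 miss wb→B0 [D]
  3 | W B2 → L0 hit [D]
  4 | R B0 → L0 miss wb→B2 [-]
  5 | W B2 → L0 miss [D]
  6 | R B3 → L1 miss [-]
  7 | W B3 → L1 hit [D]
  8 | W B0 → L0 miss wb→B2 [D]
  9 | R B0 → L0 hit [D]
  10 | W B0 → L0 hit [D]
  11 | R B3 → L1 hit [D]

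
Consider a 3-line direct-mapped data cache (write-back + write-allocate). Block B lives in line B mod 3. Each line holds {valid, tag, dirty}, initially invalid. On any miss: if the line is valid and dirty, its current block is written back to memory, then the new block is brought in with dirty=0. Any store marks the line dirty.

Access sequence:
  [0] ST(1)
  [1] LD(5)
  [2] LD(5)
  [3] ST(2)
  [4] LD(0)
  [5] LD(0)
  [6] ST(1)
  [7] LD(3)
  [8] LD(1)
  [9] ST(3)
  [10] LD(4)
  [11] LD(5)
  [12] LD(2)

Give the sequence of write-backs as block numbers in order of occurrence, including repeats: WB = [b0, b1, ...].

0: W B1 -> L1 miss  d=D]
1: R B5 -> L2 miss  d=-]
2: R B5 -> L2 hit  d=-]
3: W B2 -> L2 miss  d=D]
4: R B0 -> L0 miss  d=-]
5: R B0 -> L0 hit  d=-]
6: W B1 -> L1 hit  d=D]
7: R B3 -> L0 miss  d=-]
8: R B1 -> L1 hit  d=D]
9: W B3 -> L0 hit  d=D]
10: R B4 -> L1 miss wb->B1  d=-]
11: R B5 -> L2 miss wb->B2  d=-]
12: R B2 -> L2 miss  d=-]

WB = [1, 2]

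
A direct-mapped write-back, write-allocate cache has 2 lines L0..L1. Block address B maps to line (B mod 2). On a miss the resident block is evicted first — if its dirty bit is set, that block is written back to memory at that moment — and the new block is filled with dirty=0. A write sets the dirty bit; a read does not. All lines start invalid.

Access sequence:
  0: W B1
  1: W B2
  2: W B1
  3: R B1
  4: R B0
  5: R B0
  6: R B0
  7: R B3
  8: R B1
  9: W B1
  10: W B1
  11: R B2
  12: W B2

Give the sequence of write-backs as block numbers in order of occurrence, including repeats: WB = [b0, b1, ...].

  0 | W B1 → L1 miss [D]
  1 | W B2 → L0 miss [D]
  2 | W B1 → L1 hit [D]
  3 | R B1 → L1 hit [D]
  4 | R B0 → L0 miss wb→B2 [-]
  5 | R B0 → L0 hit [-]
  6 | R B0 → L0 hit [-]
  7 | R B3 → L1 miss wb→B1 [-]
  8 | R B1 → L1 miss [-]
  9 | W B1 → L1 hit [D]
  10 | W B1 → L1 hit [D]
  11 | R B2 → L0 miss [-]
  12 | W B2 → L0 hit [D]

WB = [2, 1]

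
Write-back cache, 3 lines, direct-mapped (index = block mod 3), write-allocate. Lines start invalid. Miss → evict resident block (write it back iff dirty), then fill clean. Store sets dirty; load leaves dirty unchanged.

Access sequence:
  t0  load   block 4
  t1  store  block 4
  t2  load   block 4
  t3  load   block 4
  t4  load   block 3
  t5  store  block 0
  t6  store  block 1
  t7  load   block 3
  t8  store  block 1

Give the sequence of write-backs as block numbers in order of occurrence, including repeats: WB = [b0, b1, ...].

  0 | R B4 → L1 miss [-]
  1 | W B4 → L1 hit [D]
  2 | R B4 → L1 hit [D]
  3 | R B4 → L1 hit [D]
  4 | R B3 → L0 miss [-]
  5 | W B0 → L0 miss [D]
  6 | W B1 → L1 miss wb→B4 [D]
  7 | R B3 → L0 miss wb→B0 [-]
  8 | W B1 → L1 hit [D]

WB = [4, 0]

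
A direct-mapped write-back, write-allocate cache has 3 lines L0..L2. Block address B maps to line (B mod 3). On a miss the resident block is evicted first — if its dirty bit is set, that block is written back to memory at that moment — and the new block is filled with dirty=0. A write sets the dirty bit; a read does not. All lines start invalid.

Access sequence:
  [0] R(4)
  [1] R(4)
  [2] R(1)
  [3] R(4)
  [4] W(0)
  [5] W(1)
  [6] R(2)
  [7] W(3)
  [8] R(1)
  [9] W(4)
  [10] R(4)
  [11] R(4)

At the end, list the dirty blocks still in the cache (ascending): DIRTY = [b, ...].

0: R B4 → L1 miss [-]
1: R B4 → L1 hit [-]
2: R B1 → L1 miss [-]
3: R B4 → L1 miss [-]
4: W B0 → L0 miss [D]
5: W B1 → L1 miss [D]
6: R B2 → L2 miss [-]
7: W B3 → L0 miss wb→B0 [D]
8: R B1 → L1 hit [D]
9: W B4 → L1 miss wb→B1 [D]
10: R B4 → L1 hit [D]
11: R B4 → L1 hit [D]

DIRTY = [3, 4]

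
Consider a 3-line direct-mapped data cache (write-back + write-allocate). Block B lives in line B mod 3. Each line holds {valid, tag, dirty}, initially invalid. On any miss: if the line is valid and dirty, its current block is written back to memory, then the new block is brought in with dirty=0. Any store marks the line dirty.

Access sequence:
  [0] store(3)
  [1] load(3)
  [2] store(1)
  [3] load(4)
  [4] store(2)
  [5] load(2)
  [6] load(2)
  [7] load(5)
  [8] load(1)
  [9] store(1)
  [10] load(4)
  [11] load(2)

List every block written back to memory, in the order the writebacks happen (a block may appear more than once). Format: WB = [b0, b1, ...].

0: W B3 -> L0 miss  d=D]
1: R B3 -> L0 hit  d=D]
2: W B1 -> L1 miss  d=D]
3: R B4 -> L1 miss wb->B1  d=-]
4: W B2 -> L2 miss  d=D]
5: R B2 -> L2 hit  d=D]
6: R B2 -> L2 hit  d=D]
7: R B5 -> L2 miss wb->B2  d=-]
8: R B1 -> L1 miss  d=-]
9: W B1 -> L1 hit  d=D]
10: R B4 -> L1 miss wb->B1  d=-]
11: R B2 -> L2 miss  d=-]

WB = [1, 2, 1]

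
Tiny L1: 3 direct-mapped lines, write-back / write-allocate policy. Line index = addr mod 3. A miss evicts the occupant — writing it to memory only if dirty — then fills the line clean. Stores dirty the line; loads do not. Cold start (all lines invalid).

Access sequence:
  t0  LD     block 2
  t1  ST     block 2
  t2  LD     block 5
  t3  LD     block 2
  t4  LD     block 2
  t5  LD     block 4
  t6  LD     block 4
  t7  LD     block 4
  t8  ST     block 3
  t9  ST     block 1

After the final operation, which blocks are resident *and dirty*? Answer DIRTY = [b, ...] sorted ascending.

0: R B2 → L2 miss [-]
1: W B2 → L2 hit [D]
2: R B5 → L2 miss wb→B2 [-]
3: R B2 → L2 miss [-]
4: R B2 → L2 hit [-]
5: R B4 → L1 miss [-]
6: R B4 → L1 hit [-]
7: R B4 → L1 hit [-]
8: W B3 → L0 miss [D]
9: W B1 → L1 miss [D]

DIRTY = [1, 3]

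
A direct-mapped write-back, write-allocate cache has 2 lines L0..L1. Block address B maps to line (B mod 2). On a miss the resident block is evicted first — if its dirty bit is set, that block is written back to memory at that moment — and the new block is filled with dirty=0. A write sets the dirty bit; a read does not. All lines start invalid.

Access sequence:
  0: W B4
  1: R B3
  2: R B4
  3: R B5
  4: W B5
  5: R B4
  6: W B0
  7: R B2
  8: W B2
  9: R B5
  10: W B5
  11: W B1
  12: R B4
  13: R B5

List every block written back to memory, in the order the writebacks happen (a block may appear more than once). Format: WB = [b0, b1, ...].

WB = [4, 0, 5, 2, 1]

  0 | W B4 → L0 miss [D]
  1 | R B3 → L1 miss [-]
  2 | R B4 → L0 hit [D]
  3 | R B5 → L1 miss [-]
  4 | W B5 → L1 hit [D]
  5 | R B4 → L0 hit [D]
  6 | W B0 → L0 miss wb→B4 [D]
  7 | R B2 → L0 miss wb→B0 [-]
  8 | W B2 → L0 hit [D]
  9 | R B5 → L1 hit [D]
  10 | W B5 → L1 hit [D]
  11 | W B1 → L1 miss wb→B5 [D]
  12 | R B4 → L0 miss wb→B2 [-]
  13 | R B5 → L1 miss wb→B1 [-]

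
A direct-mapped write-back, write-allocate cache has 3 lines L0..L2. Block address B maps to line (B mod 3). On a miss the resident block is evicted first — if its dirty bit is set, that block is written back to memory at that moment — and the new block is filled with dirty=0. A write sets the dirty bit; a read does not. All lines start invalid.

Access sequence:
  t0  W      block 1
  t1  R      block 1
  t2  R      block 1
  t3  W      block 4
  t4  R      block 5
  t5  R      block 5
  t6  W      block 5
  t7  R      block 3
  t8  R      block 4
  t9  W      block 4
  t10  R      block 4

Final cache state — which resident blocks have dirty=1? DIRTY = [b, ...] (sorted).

DIRTY = [4, 5]

  0 | W B1 → L1 miss [D]
  1 | R B1 → L1 hit [D]
  2 | R B1 → L1 hit [D]
  3 | W B4 → L1 miss wb→B1 [D]
  4 | R B5 → L2 miss [-]
  5 | R B5 → L2 hit [-]
  6 | W B5 → L2 hit [D]
  7 | R B3 → L0 miss [-]
  8 | R B4 → L1 hit [D]
  9 | W B4 → L1 hit [D]
  10 | R B4 → L1 hit [D]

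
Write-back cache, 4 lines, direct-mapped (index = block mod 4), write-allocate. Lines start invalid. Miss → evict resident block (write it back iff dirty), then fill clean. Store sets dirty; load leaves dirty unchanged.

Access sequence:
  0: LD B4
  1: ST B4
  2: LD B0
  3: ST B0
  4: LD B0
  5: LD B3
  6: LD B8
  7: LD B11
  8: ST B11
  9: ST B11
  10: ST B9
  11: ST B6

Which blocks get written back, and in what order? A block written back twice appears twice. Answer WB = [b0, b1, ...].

0: R B4 -> L0 miss  d=-]
1: W B4 -> L0 hit  d=D]
2: R B0 -> L0 miss wb->B4  d=-]
3: W B0 -> L0 hit  d=D]
4: R B0 -> L0 hit  d=D]
5: R B3 -> L3 miss  d=-]
6: R B8 -> L0 miss wb->B0  d=-]
7: R B11 -> L3 miss  d=-]
8: W B11 -> L3 hit  d=D]
9: W B11 -> L3 hit  d=D]
10: W B9 -> L1 miss  d=D]
11: W B6 -> L2 miss  d=D]

WB = [4, 0]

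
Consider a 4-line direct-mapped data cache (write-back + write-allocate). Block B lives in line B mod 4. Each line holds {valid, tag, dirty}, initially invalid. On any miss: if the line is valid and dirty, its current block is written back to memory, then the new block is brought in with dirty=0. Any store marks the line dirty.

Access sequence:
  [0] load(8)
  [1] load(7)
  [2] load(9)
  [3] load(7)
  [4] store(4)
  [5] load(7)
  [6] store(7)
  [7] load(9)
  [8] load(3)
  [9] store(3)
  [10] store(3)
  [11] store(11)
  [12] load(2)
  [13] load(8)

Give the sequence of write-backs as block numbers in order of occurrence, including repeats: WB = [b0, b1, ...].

WB = [7, 3, 4]

0: R B8 → L0 miss [-]
1: R B7 → L3 miss [-]
2: R B9 → L1 miss [-]
3: R B7 → L3 hit [-]
4: W B4 → L0 miss [D]
5: R B7 → L3 hit [-]
6: W B7 → L3 hit [D]
7: R B9 → L1 hit [-]
8: R B3 → L3 miss wb→B7 [-]
9: W B3 → L3 hit [D]
10: W B3 → L3 hit [D]
11: W B11 → L3 miss wb→B3 [D]
12: R B2 → L2 miss [-]
13: R B8 → L0 miss wb→B4 [-]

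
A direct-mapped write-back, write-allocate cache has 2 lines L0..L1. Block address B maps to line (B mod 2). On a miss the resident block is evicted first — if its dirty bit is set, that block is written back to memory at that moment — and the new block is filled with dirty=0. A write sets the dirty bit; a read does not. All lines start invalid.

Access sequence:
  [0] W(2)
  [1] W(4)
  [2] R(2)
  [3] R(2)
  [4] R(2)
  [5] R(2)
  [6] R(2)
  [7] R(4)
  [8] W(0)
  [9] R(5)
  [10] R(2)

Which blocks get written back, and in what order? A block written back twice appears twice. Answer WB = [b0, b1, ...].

0: W B2 → L0 miss [D]
1: W B4 → L0 miss wb→B2 [D]
2: R B2 → L0 miss wb→B4 [-]
3: R B2 → L0 hit [-]
4: R B2 → L0 hit [-]
5: R B2 → L0 hit [-]
6: R B2 → L0 hit [-]
7: R B4 → L0 miss [-]
8: W B0 → L0 miss [D]
9: R B5 → L1 miss [-]
10: R B2 → L0 miss wb→B0 [-]

WB = [2, 4, 0]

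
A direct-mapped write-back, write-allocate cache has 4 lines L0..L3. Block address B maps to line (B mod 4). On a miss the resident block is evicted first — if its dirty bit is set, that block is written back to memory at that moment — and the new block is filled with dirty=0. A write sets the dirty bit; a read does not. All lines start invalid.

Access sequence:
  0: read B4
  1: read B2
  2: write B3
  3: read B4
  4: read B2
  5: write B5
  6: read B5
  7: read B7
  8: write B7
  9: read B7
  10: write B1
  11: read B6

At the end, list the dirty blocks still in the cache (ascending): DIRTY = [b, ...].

  0 | R B4 → L0 miss [-]
  1 | R B2 → L2 miss [-]
  2 | W B3 → L3 miss [D]
  3 | R B4 → L0 hit [-]
  4 | R B2 → L2 hit [-]
  5 | W B5 → L1 miss [D]
  6 | R B5 → L1 hit [D]
  7 | R B7 → L3 miss wb→B3 [-]
  8 | W B7 → L3 hit [D]
  9 | R B7 → L3 hit [D]
  10 | W B1 → L1 miss wb→B5 [D]
  11 | R B6 → L2 miss [-]

DIRTY = [1, 7]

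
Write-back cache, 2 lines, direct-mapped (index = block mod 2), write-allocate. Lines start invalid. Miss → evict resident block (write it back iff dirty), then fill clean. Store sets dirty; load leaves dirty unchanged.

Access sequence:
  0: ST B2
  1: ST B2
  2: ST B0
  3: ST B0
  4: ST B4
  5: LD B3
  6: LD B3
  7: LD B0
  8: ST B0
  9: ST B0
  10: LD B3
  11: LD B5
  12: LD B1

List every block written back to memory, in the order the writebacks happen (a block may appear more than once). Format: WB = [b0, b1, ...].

  0 | W B2 → L0 miss [D]
  1 | W B2 → L0 hit [D]
  2 | W B0 → L0 miss wb→B2 [D]
  3 | W B0 → L0 hit [D]
  4 | W B4 → L0 miss wb→B0 [D]
  5 | R B3 → L1 miss [-]
  6 | R B3 → L1 hit [-]
  7 | R B0 → L0 miss wb→B4 [-]
  8 | W B0 → L0 hit [D]
  9 | W B0 → L0 hit [D]
  10 | R B3 → L1 hit [-]
  11 | R B5 → L1 miss [-]
  12 | R B1 → L1 miss [-]

WB = [2, 0, 4]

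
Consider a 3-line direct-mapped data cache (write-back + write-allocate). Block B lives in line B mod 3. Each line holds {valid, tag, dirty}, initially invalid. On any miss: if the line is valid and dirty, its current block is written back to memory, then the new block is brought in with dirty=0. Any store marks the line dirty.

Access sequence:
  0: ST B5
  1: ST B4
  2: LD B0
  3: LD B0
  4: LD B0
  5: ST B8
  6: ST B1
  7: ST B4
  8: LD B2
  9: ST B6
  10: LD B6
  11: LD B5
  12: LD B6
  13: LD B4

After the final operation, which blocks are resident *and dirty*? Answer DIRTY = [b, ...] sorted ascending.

DIRTY = [4, 6]

0: W B5 → L2 miss [D]
1: W B4 → L1 miss [D]
2: R B0 → L0 miss [-]
3: R B0 → L0 hit [-]
4: R B0 → L0 hit [-]
5: W B8 → L2 miss wb→B5 [D]
6: W B1 → L1 miss wb→B4 [D]
7: W B4 → L1 miss wb→B1 [D]
8: R B2 → L2 miss wb→B8 [-]
9: W B6 → L0 miss [D]
10: R B6 → L0 hit [D]
11: R B5 → L2 miss [-]
12: R B6 → L0 hit [D]
13: R B4 → L1 hit [D]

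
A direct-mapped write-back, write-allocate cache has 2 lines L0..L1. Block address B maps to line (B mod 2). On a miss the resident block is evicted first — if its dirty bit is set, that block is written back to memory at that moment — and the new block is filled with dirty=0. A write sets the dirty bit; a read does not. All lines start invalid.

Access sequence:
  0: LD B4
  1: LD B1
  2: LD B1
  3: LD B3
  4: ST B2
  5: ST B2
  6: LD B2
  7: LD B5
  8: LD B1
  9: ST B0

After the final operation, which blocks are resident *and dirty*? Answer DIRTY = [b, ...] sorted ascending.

DIRTY = [0]

0: R B4 -> L0 miss  d=-]
1: R B1 -> L1 miss  d=-]
2: R B1 -> L1 hit  d=-]
3: R B3 -> L1 miss  d=-]
4: W B2 -> L0 miss  d=D]
5: W B2 -> L0 hit  d=D]
6: R B2 -> L0 hit  d=D]
7: R B5 -> L1 miss  d=-]
8: R B1 -> L1 miss  d=-]
9: W B0 -> L0 miss wb->B2  d=D]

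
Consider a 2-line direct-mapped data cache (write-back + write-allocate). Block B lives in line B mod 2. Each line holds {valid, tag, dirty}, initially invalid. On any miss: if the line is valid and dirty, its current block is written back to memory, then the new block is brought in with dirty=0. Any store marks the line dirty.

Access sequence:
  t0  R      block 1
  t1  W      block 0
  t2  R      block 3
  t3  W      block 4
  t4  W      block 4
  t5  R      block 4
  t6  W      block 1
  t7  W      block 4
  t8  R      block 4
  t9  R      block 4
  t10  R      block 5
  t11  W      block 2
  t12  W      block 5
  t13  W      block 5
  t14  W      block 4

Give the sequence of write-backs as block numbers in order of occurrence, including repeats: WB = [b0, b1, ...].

0: R B1 → L1 miss [-]
1: W B0 → L0 miss [D]
2: R B3 → L1 miss [-]
3: W B4 → L0 miss wb→B0 [D]
4: W B4 → L0 hit [D]
5: R B4 → L0 hit [D]
6: W B1 → L1 miss [D]
7: W B4 → L0 hit [D]
8: R B4 → L0 hit [D]
9: R B4 → L0 hit [D]
10: R B5 → L1 miss wb→B1 [-]
11: W B2 → L0 miss wb→B4 [D]
12: W B5 → L1 hit [D]
13: W B5 → L1 hit [D]
14: W B4 → L0 miss wb→B2 [D]

WB = [0, 1, 4, 2]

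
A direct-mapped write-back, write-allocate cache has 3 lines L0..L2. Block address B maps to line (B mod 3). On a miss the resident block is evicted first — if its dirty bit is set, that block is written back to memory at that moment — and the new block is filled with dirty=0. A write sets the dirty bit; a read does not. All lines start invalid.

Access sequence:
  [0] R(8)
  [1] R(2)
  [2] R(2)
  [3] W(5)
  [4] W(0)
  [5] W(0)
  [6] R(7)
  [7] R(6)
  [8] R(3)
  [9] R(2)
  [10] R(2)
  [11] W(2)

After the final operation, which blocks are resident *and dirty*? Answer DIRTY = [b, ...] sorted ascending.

0: R B8 → L2 miss [-]
1: R B2 → L2 miss [-]
2: R B2 → L2 hit [-]
3: W B5 → L2 miss [D]
4: W B0 → L0 miss [D]
5: W B0 → L0 hit [D]
6: R B7 → L1 miss [-]
7: R B6 → L0 miss wb→B0 [-]
8: R B3 → L0 miss [-]
9: R B2 → L2 miss wb→B5 [-]
10: R B2 → L2 hit [-]
11: W B2 → L2 hit [D]

DIRTY = [2]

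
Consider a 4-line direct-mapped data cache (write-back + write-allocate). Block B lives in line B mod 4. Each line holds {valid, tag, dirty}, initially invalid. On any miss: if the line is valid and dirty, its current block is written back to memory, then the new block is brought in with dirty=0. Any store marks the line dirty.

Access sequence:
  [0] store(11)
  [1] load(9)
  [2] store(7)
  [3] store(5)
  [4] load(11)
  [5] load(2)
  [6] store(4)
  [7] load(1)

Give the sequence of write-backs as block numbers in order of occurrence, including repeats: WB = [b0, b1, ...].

WB = [11, 7, 5]

  0 | W B11 → L3 miss [D]
  1 | R B9 → L1 miss [-]
  2 | W B7 → L3 miss wb→B11 [D]
  3 | W B5 → L1 miss [D]
  4 | R B11 → L3 miss wb→B7 [-]
  5 | R B2 → L2 miss [-]
  6 | W B4 → L0 miss [D]
  7 | R B1 → L1 miss wb→B5 [-]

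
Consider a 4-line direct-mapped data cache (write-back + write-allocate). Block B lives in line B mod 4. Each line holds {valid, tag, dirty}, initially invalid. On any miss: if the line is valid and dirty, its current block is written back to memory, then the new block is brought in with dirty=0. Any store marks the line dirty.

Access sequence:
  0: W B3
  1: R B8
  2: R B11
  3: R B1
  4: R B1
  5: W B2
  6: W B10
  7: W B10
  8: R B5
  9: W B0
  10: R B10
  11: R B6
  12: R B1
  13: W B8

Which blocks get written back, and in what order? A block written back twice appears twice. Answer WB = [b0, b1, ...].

WB = [3, 2, 10, 0]

  0 | W B3 → L3 miss [D]
  1 | R B8 → L0 miss [-]
  2 | R B11 → L3 miss wb→B3 [-]
  3 | R B1 → L1 miss [-]
  4 | R B1 → L1 hit [-]
  5 | W B2 → L2 miss [D]
  6 | W B10 → L2 miss wb→B2 [D]
  7 | W B10 → L2 hit [D]
  8 | R B5 → L1 miss [-]
  9 | W B0 → L0 miss [D]
  10 | R B10 → L2 hit [D]
  11 | R B6 → L2 miss wb→B10 [-]
  12 | R B1 → L1 miss [-]
  13 | W B8 → L0 miss wb→B0 [D]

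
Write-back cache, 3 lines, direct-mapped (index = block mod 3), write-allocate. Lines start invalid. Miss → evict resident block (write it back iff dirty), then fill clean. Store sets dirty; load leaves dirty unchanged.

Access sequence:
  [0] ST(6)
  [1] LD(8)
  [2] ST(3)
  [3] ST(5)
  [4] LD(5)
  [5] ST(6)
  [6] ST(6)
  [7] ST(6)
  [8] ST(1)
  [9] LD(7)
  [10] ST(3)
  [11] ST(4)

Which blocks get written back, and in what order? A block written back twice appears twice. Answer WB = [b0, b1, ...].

WB = [6, 3, 1, 6]

0: W B6 → L0 miss [D]
1: R B8 → L2 miss [-]
2: W B3 → L0 miss wb→B6 [D]
3: W B5 → L2 miss [D]
4: R B5 → L2 hit [D]
5: W B6 → L0 miss wb→B3 [D]
6: W B6 → L0 hit [D]
7: W B6 → L0 hit [D]
8: W B1 → L1 miss [D]
9: R B7 → L1 miss wb→B1 [-]
10: W B3 → L0 miss wb→B6 [D]
11: W B4 → L1 miss [D]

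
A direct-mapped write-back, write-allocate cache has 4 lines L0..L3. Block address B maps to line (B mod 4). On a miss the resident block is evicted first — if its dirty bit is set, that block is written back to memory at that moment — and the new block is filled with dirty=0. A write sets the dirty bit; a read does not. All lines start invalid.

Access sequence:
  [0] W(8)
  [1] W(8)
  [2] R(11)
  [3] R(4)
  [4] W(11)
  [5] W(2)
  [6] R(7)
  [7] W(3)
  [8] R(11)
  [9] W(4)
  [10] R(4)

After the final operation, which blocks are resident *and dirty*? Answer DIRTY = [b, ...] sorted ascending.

  0 | W B8 → L0 miss [D]
  1 | W B8 → L0 hit [D]
  2 | R B11 → L3 miss [-]
  3 | R B4 → L0 miss wb→B8 [-]
  4 | W B11 → L3 hit [D]
  5 | W B2 → L2 miss [D]
  6 | R B7 → L3 miss wb→B11 [-]
  7 | W B3 → L3 miss [D]
  8 | R B11 → L3 miss wb→B3 [-]
  9 | W B4 → L0 hit [D]
  10 | R B4 → L0 hit [D]

DIRTY = [2, 4]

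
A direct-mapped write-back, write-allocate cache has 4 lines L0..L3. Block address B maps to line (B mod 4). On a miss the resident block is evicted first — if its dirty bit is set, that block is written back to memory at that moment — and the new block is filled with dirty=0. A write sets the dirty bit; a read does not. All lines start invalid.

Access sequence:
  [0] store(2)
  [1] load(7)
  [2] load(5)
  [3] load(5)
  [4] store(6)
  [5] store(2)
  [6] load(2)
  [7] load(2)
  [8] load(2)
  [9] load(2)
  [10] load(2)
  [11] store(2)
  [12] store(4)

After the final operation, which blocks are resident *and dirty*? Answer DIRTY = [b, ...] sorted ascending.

DIRTY = [2, 4]

  0 | W B2 → L2 miss [D]
  1 | R B7 → L3 miss [-]
  2 | R B5 → L1 miss [-]
  3 | R B5 → L1 hit [-]
  4 | W B6 → L2 miss wb→B2 [D]
  5 | W B2 → L2 miss wb→B6 [D]
  6 | R B2 → L2 hit [D]
  7 | R B2 → L2 hit [D]
  8 | R B2 → L2 hit [D]
  9 | R B2 → L2 hit [D]
  10 | R B2 → L2 hit [D]
  11 | W B2 → L2 hit [D]
  12 | W B4 → L0 miss [D]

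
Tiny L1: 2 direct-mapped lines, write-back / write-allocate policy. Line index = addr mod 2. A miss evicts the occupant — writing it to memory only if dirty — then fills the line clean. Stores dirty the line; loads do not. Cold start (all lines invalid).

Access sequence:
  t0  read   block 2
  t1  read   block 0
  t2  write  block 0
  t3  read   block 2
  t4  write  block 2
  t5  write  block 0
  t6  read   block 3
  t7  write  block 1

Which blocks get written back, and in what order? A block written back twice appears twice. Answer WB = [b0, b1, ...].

WB = [0, 2]

  0 | R B2 → L0 miss [-]
  1 | R B0 → L0 miss [-]
  2 | W B0 → L0 hit [D]
  3 | R B2 → L0 miss wb→B0 [-]
  4 | W B2 → L0 hit [D]
  5 | W B0 → L0 miss wb→B2 [D]
  6 | R B3 → L1 miss [-]
  7 | W B1 → L1 miss [D]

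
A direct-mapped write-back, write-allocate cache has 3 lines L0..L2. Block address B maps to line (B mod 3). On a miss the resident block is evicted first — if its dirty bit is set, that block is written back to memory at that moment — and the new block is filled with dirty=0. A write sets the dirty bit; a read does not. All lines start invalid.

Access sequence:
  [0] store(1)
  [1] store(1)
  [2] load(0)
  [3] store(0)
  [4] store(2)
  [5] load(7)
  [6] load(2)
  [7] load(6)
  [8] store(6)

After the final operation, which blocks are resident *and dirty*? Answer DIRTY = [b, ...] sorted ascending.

DIRTY = [2, 6]

  0 | W B1 → L1 miss [D]
  1 | W B1 → L1 hit [D]
  2 | R B0 → L0 miss [-]
  3 | W B0 → L0 hit [D]
  4 | W B2 → L2 miss [D]
  5 | R B7 → L1 miss wb→B1 [-]
  6 | R B2 → L2 hit [D]
  7 | R B6 → L0 miss wb→B0 [-]
  8 | W B6 → L0 hit [D]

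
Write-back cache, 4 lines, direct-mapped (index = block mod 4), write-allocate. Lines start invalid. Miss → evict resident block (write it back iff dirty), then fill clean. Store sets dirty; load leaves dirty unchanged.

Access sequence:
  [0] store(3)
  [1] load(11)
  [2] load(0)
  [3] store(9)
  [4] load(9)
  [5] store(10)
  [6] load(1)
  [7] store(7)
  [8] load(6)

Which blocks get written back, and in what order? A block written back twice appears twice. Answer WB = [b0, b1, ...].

0: W B3 -> L3 miss  d=D]
1: R B11 -> L3 miss wb->B3  d=-]
2: R B0 -> L0 miss  d=-]
3: W B9 -> L1 miss  d=D]
4: R B9 -> L1 hit  d=D]
5: W B10 -> L2 miss  d=D]
6: R B1 -> L1 miss wb->B9  d=-]
7: W B7 -> L3 miss  d=D]
8: R B6 -> L2 miss wb->B10  d=-]

WB = [3, 9, 10]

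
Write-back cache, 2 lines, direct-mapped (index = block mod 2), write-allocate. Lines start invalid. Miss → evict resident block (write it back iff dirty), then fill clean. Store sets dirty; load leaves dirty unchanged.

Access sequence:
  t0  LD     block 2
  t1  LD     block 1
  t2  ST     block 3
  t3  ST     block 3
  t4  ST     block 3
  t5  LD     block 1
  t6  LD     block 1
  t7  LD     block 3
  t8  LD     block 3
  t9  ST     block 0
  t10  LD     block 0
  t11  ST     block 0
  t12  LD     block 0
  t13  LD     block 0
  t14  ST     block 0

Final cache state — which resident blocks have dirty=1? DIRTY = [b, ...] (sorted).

0: R B2 → L0 miss [-]
1: R B1 → L1 miss [-]
2: W B3 → L1 miss [D]
3: W B3 → L1 hit [D]
4: W B3 → L1 hit [D]
5: R B1 → L1 miss wb→B3 [-]
6: R B1 → L1 hit [-]
7: R B3 → L1 miss [-]
8: R B3 → L1 hit [-]
9: W B0 → L0 miss [D]
10: R B0 → L0 hit [D]
11: W B0 → L0 hit [D]
12: R B0 → L0 hit [D]
13: R B0 → L0 hit [D]
14: W B0 → L0 hit [D]

DIRTY = [0]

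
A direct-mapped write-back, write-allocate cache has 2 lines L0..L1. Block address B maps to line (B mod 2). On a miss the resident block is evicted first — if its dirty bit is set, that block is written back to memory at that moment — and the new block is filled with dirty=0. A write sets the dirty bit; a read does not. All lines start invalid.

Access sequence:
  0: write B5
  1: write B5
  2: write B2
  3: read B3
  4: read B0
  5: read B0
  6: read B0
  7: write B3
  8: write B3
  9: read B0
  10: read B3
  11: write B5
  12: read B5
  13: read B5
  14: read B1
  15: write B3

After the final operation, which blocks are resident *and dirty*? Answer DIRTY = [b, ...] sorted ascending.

DIRTY = [3]

  0 | W B5 → L1 miss [D]
  1 | W B5 → L1 hit [D]
  2 | W B2 → L0 miss [D]
  3 | R B3 → L1 miss wb→B5 [-]
  4 | R B0 → L0 miss wb→B2 [-]
  5 | R B0 → L0 hit [-]
  6 | R B0 → L0 hit [-]
  7 | W B3 → L1 hit [D]
  8 | W B3 → L1 hit [D]
  9 | R B0 → L0 hit [-]
  10 | R B3 → L1 hit [D]
  11 | W B5 → L1 miss wb→B3 [D]
  12 | R B5 → L1 hit [D]
  13 | R B5 → L1 hit [D]
  14 | R B1 → L1 miss wb→B5 [-]
  15 | W B3 → L1 miss [D]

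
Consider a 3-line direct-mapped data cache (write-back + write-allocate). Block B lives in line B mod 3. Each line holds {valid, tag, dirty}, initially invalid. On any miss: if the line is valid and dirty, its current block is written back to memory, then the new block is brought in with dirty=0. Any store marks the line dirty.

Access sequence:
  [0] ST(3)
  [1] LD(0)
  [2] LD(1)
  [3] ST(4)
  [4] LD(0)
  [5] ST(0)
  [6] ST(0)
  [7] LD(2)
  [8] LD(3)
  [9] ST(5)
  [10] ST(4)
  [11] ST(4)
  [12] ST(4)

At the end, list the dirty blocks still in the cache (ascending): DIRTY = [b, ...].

  0 | W B3 → L0 miss [D]
  1 | R B0 → L0 miss wb→B3 [-]
  2 | R B1 → L1 miss [-]
  3 | W B4 → L1 miss [D]
  4 | R B0 → L0 hit [-]
  5 | W B0 → L0 hit [D]
  6 | W B0 → L0 hit [D]
  7 | R B2 → L2 miss [-]
  8 | R B3 → L0 miss wb→B0 [-]
  9 | W B5 → L2 miss [D]
  10 | W B4 → L1 hit [D]
  11 | W B4 → L1 hit [D]
  12 | W B4 → L1 hit [D]

DIRTY = [4, 5]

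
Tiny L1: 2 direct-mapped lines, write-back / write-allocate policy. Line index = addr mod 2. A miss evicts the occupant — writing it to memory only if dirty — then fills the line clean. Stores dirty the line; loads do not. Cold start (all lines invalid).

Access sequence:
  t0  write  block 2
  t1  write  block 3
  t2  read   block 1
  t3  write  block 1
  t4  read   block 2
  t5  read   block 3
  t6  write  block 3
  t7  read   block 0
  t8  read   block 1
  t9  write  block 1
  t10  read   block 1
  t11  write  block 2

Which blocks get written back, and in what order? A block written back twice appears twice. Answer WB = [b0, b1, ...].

  0 | W B2 → L0 miss [D]
  1 | W B3 → L1 miss [D]
  2 | R B1 → L1 miss wb→B3 [-]
  3 | W B1 → L1 hit [D]
  4 | R B2 → L0 hit [D]
  5 | R B3 → L1 miss wb→B1 [-]
  6 | W B3 → L1 hit [D]
  7 | R B0 → L0 miss wb→B2 [-]
  8 | R B1 → L1 miss wb→B3 [-]
  9 | W B1 → L1 hit [D]
  10 | R B1 → L1 hit [D]
  11 | W B2 → L0 miss [D]

WB = [3, 1, 2, 3]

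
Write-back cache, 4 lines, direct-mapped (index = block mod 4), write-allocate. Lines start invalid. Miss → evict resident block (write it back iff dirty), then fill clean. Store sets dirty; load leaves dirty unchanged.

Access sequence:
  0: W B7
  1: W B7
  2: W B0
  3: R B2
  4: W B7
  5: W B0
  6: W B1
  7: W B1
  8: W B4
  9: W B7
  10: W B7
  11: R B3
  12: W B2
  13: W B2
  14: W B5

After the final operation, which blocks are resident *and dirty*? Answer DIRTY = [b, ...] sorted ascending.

  0 | W B7 → L3 miss [D]
  1 | W B7 → L3 hit [D]
  2 | W B0 → L0 miss [D]
  3 | R B2 → L2 miss [-]
  4 | W B7 → L3 hit [D]
  5 | W B0 → L0 hit [D]
  6 | W B1 → L1 miss [D]
  7 | W B1 → L1 hit [D]
  8 | W B4 → L0 miss wb→B0 [D]
  9 | W B7 → L3 hit [D]
  10 | W B7 → L3 hit [D]
  11 | R B3 → L3 miss wb→B7 [-]
  12 | W B2 → L2 hit [D]
  13 | W B2 → L2 hit [D]
  14 | W B5 → L1 miss wb→B1 [D]

DIRTY = [2, 4, 5]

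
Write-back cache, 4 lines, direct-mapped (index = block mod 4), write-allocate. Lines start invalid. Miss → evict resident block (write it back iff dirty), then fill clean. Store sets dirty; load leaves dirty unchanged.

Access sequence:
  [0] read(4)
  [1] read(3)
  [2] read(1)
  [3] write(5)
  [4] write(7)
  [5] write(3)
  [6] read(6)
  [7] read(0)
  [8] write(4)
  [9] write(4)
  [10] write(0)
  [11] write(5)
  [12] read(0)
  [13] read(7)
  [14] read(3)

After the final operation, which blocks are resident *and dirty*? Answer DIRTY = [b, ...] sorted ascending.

DIRTY = [0, 5]

0: R B4 -> L0 miss  d=-]
1: R B3 -> L3 miss  d=-]
2: R B1 -> L1 miss  d=-]
3: W B5 -> L1 miss  d=D]
4: W B7 -> L3 miss  d=D]
5: W B3 -> L3 miss wb->B7  d=D]
6: R B6 -> L2 miss  d=-]
7: R B0 -> L0 miss  d=-]
8: W B4 -> L0 miss  d=D]
9: W B4 -> L0 hit  d=D]
10: W B0 -> L0 miss wb->B4  d=D]
11: W B5 -> L1 hit  d=D]
12: R B0 -> L0 hit  d=D]
13: R B7 -> L3 miss wb->B3  d=-]
14: R B3 -> L3 miss  d=-]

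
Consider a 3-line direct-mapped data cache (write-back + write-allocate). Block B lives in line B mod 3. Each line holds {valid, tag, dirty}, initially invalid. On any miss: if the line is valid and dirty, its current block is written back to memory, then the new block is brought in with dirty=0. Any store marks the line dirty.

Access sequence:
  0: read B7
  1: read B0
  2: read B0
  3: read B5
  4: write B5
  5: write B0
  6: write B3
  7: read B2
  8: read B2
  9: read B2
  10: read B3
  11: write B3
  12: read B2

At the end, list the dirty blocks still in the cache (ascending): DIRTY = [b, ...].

DIRTY = [3]

0: R B7 -> L1 miss  d=-]
1: R B0 -> L0 miss  d=-]
2: R B0 -> L0 hit  d=-]
3: R B5 -> L2 miss  d=-]
4: W B5 -> L2 hit  d=D]
5: W B0 -> L0 hit  d=D]
6: W B3 -> L0 miss wb->B0  d=D]
7: R B2 -> L2 miss wb->B5  d=-]
8: R B2 -> L2 hit  d=-]
9: R B2 -> L2 hit  d=-]
10: R B3 -> L0 hit  d=D]
11: W B3 -> L0 hit  d=D]
12: R B2 -> L2 hit  d=-]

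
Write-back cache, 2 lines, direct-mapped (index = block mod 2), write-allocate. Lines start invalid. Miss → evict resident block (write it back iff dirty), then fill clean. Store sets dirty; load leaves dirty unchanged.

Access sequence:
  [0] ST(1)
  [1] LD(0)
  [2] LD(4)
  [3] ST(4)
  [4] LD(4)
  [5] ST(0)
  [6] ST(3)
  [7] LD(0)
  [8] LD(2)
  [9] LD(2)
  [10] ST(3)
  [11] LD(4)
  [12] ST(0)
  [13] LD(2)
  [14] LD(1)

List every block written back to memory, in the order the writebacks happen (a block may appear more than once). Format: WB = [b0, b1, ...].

0: W B1 → L1 miss [D]
1: R B0 → L0 miss [-]
2: R B4 → L0 miss [-]
3: W B4 → L0 hit [D]
4: R B4 → L0 hit [D]
5: W B0 → L0 miss wb→B4 [D]
6: W B3 → L1 miss wb→B1 [D]
7: R B0 → L0 hit [D]
8: R B2 → L0 miss wb→B0 [-]
9: R B2 → L0 hit [-]
10: W B3 → L1 hit [D]
11: R B4 → L0 miss [-]
12: W B0 → L0 miss [D]
13: R B2 → L0 miss wb→B0 [-]
14: R B1 → L1 miss wb→B3 [-]

WB = [4, 1, 0, 0, 3]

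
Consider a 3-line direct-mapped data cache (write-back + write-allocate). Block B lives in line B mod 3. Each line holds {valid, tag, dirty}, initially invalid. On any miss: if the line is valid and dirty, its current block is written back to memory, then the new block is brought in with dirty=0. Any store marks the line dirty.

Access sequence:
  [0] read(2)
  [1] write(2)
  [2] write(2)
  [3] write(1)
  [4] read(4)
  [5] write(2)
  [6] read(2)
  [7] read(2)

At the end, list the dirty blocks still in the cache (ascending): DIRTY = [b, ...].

DIRTY = [2]

0: R B2 -> L2 miss  d=-]
1: W B2 -> L2 hit  d=D]
2: W B2 -> L2 hit  d=D]
3: W B1 -> L1 miss  d=D]
4: R B4 -> L1 miss wb->B1  d=-]
5: W B2 -> L2 hit  d=D]
6: R B2 -> L2 hit  d=D]
7: R B2 -> L2 hit  d=D]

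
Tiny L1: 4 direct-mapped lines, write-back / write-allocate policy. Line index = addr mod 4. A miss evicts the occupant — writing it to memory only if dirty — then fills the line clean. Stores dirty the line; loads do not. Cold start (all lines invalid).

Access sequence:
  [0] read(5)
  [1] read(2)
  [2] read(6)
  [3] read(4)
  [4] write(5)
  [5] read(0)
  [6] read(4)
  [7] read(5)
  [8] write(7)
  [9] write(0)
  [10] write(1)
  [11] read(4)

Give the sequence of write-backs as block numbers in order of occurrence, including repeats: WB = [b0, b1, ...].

  0 | R B5 → L1 miss [-]
  1 | R B2 → L2 miss [-]
  2 | R B6 → L2 miss [-]
  3 | R B4 → L0 miss [-]
  4 | W B5 → L1 hit [D]
  5 | R B0 → L0 miss [-]
  6 | R B4 → L0 miss [-]
  7 | R B5 → L1 hit [D]
  8 | W B7 → L3 miss [D]
  9 | W B0 → L0 miss [D]
  10 | W B1 → L1 miss wb→B5 [D]
  11 | R B4 → L0 miss wb→B0 [-]

WB = [5, 0]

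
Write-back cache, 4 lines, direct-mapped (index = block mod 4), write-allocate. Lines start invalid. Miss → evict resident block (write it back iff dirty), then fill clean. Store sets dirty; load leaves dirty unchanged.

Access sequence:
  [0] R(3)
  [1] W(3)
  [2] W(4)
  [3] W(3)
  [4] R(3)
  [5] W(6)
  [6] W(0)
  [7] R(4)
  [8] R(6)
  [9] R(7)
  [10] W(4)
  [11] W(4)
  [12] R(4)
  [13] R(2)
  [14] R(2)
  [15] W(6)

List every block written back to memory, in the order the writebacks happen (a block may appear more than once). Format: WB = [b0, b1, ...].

0: R B3 → L3 miss [-]
1: W B3 → L3 hit [D]
2: W B4 → L0 miss [D]
3: W B3 → L3 hit [D]
4: R B3 → L3 hit [D]
5: W B6 → L2 miss [D]
6: W B0 → L0 miss wb→B4 [D]
7: R B4 → L0 miss wb→B0 [-]
8: R B6 → L2 hit [D]
9: R B7 → L3 miss wb→B3 [-]
10: W B4 → L0 hit [D]
11: W B4 → L0 hit [D]
12: R B4 → L0 hit [D]
13: R B2 → L2 miss wb→B6 [-]
14: R B2 → L2 hit [-]
15: W B6 → L2 miss [D]

WB = [4, 0, 3, 6]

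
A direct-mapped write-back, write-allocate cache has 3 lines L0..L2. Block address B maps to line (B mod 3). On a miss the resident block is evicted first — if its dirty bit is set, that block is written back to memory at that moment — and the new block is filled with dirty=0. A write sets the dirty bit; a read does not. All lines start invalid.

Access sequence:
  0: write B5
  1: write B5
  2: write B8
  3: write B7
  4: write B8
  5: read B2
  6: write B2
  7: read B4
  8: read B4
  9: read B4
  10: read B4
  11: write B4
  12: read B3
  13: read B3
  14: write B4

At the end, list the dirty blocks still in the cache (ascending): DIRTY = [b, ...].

  0 | W B5 → L2 miss [D]
  1 | W B5 → L2 hit [D]
  2 | W B8 → L2 miss wb→B5 [D]
  3 | W B7 → L1 miss [D]
  4 | W B8 → L2 hit [D]
  5 | R B2 → L2 miss wb→B8 [-]
  6 | W B2 → L2 hit [D]
  7 | R B4 → L1 miss wb→B7 [-]
  8 | R B4 → L1 hit [-]
  9 | R B4 → L1 hit [-]
  10 | R B4 → L1 hit [-]
  11 | W B4 → L1 hit [D]
  12 | R B3 → L0 miss [-]
  13 | R B3 → L0 hit [-]
  14 | W B4 → L1 hit [D]

DIRTY = [2, 4]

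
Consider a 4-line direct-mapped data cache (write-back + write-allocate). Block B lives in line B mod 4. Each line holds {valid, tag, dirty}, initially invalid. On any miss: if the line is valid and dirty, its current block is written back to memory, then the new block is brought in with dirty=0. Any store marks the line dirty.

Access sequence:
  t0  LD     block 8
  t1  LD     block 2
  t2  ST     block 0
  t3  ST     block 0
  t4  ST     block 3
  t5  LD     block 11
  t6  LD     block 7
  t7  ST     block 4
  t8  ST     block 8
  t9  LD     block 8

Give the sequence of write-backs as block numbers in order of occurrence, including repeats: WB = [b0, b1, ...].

  0 | R B8 → L0 miss [-]
  1 | R B2 → L2 miss [-]
  2 | W B0 → L0 miss [D]
  3 | W B0 → L0 hit [D]
  4 | W B3 → L3 miss [D]
  5 | R B11 → L3 miss wb→B3 [-]
  6 | R B7 → L3 miss [-]
  7 | W B4 → L0 miss wb→B0 [D]
  8 | W B8 → L0 miss wb→B4 [D]
  9 | R B8 → L0 hit [D]

WB = [3, 0, 4]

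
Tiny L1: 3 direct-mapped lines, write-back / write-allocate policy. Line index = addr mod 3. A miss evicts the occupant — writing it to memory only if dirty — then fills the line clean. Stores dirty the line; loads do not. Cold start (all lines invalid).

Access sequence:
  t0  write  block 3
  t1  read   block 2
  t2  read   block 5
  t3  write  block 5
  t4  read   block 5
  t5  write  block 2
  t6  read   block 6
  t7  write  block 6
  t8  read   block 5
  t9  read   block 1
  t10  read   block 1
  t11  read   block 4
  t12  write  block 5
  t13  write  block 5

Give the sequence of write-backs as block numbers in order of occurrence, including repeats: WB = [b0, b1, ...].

WB = [5, 3, 2]

0: W B3 -> L0 miss  d=D]
1: R B2 -> L2 miss  d=-]
2: R B5 -> L2 miss  d=-]
3: W B5 -> L2 hit  d=D]
4: R B5 -> L2 hit  d=D]
5: W B2 -> L2 miss wb->B5  d=D]
6: R B6 -> L0 miss wb->B3  d=-]
7: W B6 -> L0 hit  d=D]
8: R B5 -> L2 miss wb->B2  d=-]
9: R B1 -> L1 miss  d=-]
10: R B1 -> L1 hit  d=-]
11: R B4 -> L1 miss  d=-]
12: W B5 -> L2 hit  d=D]
13: W B5 -> L2 hit  d=D]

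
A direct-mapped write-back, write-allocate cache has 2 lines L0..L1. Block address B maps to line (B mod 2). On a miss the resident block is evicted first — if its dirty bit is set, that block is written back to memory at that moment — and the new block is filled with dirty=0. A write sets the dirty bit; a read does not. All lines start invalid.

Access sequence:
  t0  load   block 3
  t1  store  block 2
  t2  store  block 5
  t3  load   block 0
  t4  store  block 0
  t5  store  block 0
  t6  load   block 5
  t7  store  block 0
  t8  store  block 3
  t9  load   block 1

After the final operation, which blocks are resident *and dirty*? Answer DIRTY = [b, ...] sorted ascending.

DIRTY = [0]

0: R B3 → L1 miss [-]
1: W B2 → L0 miss [D]
2: W B5 → L1 miss [D]
3: R B0 → L0 miss wb→B2 [-]
4: W B0 → L0 hit [D]
5: W B0 → L0 hit [D]
6: R B5 → L1 hit [D]
7: W B0 → L0 hit [D]
8: W B3 → L1 miss wb→B5 [D]
9: R B1 → L1 miss wb→B3 [-]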